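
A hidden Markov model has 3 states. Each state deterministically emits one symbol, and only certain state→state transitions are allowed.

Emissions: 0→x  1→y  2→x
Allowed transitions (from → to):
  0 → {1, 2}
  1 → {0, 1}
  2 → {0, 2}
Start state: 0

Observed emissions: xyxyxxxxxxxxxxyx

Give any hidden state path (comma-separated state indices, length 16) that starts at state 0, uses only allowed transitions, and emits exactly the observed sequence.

0,1,0,1,0,2,0,2,0,2,0,2,2,0,1,0

  0: obs=x cand={0,2} pick 0 [start]
  1: obs=y cand={1} pick 1 [0->1 ok]
  2: obs=x cand={0,2} pick 0 [1->0 ok]
  3: obs=y cand={1} pick 1 [0->1 ok]
  4: obs=x cand={0,2} pick 0 [1->0 ok]
  5: obs=x cand={0,2} pick 2 [0->2 ok]
  6: obs=x cand={0,2} pick 0 [2->0 ok]
  7: obs=x cand={0,2} pick 2 [0->2 ok]
  8: obs=x cand={0,2} pick 0 [2->0 ok]
  9: obs=x cand={0,2} pick 2 [0->2 ok]
  10: obs=x cand={0,2} pick 0 [2->0 ok]
  11: obs=x cand={0,2} pick 2 [0->2 ok]
  12: obs=x cand={0,2} pick 2 [2->2 ok]
  13: obs=x cand={0,2} pick 0 [2->0 ok]
  14: obs=y cand={1} pick 1 [0->1 ok]
  15: obs=x cand={0,2} pick 0 [1->0 ok]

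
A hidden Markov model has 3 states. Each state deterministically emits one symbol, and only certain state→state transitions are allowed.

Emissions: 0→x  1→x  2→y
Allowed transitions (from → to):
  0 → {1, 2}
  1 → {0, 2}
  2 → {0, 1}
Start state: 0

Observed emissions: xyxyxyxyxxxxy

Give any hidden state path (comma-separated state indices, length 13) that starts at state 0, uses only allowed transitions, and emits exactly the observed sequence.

  [0] x  {0,1}  => 0  start
  [1] y  {2}  => 2  0->2 ok
  [2] x  {0,1}  => 1  2->1 ok
  [3] y  {2}  => 2  1->2 ok
  [4] x  {0,1}  => 1  2->1 ok
  [5] y  {2}  => 2  1->2 ok
  [6] x  {0,1}  => 1  2->1 ok
  [7] y  {2}  => 2  1->2 ok
  [8] x  {0,1}  => 0  2->0 ok
  [9] x  {0,1}  => 1  0->1 ok
  [10] x  {0,1}  => 0  1->0 ok
  [11] x  {0,1}  => 1  0->1 ok
  [12] y  {2}  => 2  1->2 ok

0,2,1,2,1,2,1,2,0,1,0,1,2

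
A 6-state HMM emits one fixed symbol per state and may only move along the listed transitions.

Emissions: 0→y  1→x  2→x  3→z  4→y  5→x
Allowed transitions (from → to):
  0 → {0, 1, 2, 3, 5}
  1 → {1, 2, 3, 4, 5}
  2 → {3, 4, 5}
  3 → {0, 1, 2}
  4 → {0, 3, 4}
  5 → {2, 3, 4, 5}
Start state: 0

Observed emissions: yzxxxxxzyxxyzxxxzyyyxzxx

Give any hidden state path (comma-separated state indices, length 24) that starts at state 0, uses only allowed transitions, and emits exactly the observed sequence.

0,3,1,5,5,5,2,3,0,1,1,4,3,2,5,2,3,0,0,0,2,3,1,1

  0: obs=y cand={0,4} pick 0 [start]
  1: obs=z cand={3} pick 3 [0->3 ok]
  2: obs=x cand={1,2,5} pick 1 [3->1 ok]
  3: obs=x cand={1,2,5} pick 5 [1->5 ok]
  4: obs=x cand={1,2,5} pick 5 [5->5 ok]
  5: obs=x cand={1,2,5} pick 5 [5->5 ok]
  6: obs=x cand={1,2,5} pick 2 [5->2 ok]
  7: obs=z cand={3} pick 3 [2->3 ok]
  8: obs=y cand={0,4} pick 0 [3->0 ok]
  9: obs=x cand={1,2,5} pick 1 [0->1 ok]
  10: obs=x cand={1,2,5} pick 1 [1->1 ok]
  11: obs=y cand={0,4} pick 4 [1->4 ok]
  12: obs=z cand={3} pick 3 [4->3 ok]
  13: obs=x cand={1,2,5} pick 2 [3->2 ok]
  14: obs=x cand={1,2,5} pick 5 [2->5 ok]
  15: obs=x cand={1,2,5} pick 2 [5->2 ok]
  16: obs=z cand={3} pick 3 [2->3 ok]
  17: obs=y cand={0,4} pick 0 [3->0 ok]
  18: obs=y cand={0,4} pick 0 [0->0 ok]
  19: obs=y cand={0,4} pick 0 [0->0 ok]
  20: obs=x cand={1,2,5} pick 2 [0->2 ok]
  21: obs=z cand={3} pick 3 [2->3 ok]
  22: obs=x cand={1,2,5} pick 1 [3->1 ok]
  23: obs=x cand={1,2,5} pick 1 [1->1 ok]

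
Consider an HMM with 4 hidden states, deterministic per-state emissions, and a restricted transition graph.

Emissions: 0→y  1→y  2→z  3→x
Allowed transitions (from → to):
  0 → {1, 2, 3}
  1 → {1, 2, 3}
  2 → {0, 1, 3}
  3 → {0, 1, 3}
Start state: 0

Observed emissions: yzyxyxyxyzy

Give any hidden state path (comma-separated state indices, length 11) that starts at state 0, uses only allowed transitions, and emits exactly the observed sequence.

0,2,1,3,1,3,0,3,0,2,0

  [0] y  {0,1}  => 0  start
  [1] z  {2}  => 2  0->2 ok
  [2] y  {0,1}  => 1  2->1 ok
  [3] x  {3}  => 3  1->3 ok
  [4] y  {0,1}  => 1  3->1 ok
  [5] x  {3}  => 3  1->3 ok
  [6] y  {0,1}  => 0  3->0 ok
  [7] x  {3}  => 3  0->3 ok
  [8] y  {0,1}  => 0  3->0 ok
  [9] z  {2}  => 2  0->2 ok
  [10] y  {0,1}  => 0  2->0 ok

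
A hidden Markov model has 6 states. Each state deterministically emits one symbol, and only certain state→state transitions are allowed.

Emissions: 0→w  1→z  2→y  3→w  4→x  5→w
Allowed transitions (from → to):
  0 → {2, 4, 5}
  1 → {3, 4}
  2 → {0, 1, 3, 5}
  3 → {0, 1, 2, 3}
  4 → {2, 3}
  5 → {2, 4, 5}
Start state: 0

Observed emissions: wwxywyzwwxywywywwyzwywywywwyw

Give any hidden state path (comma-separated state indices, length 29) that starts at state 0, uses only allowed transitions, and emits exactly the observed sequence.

  [0] w  {0,3,5}  => 0  start
  [1] w  {0,3,5}  => 5  0->5 ok
  [2] x  {4}  => 4  5->4 ok
  [3] y  {2}  => 2  4->2 ok
  [4] w  {0,3,5}  => 5  2->5 ok
  [5] y  {2}  => 2  5->2 ok
  [6] z  {1}  => 1  2->1 ok
  [7] w  {0,3,5}  => 3  1->3 ok
  [8] w  {0,3,5}  => 0  3->0 ok
  [9] x  {4}  => 4  0->4 ok
  [10] y  {2}  => 2  4->2 ok
  [11] w  {0,3,5}  => 0  2->0 ok
  [12] y  {2}  => 2  0->2 ok
  [13] w  {0,3,5}  => 0  2->0 ok
  [14] y  {2}  => 2  0->2 ok
  [15] w  {0,3,5}  => 5  2->5 ok
  [16] w  {0,3,5}  => 5  5->5 ok
  [17] y  {2}  => 2  5->2 ok
  [18] z  {1}  => 1  2->1 ok
  [19] w  {0,3,5}  => 3  1->3 ok
  [20] y  {2}  => 2  3->2 ok
  [21] w  {0,3,5}  => 5  2->5 ok
  [22] y  {2}  => 2  5->2 ok
  [23] w  {0,3,5}  => 5  2->5 ok
  [24] y  {2}  => 2  5->2 ok
  [25] w  {0,3,5}  => 0  2->0 ok
  [26] w  {0,3,5}  => 5  0->5 ok
  [27] y  {2}  => 2  5->2 ok
  [28] w  {0,3,5}  => 0  2->0 ok

0,5,4,2,5,2,1,3,0,4,2,0,2,0,2,5,5,2,1,3,2,5,2,5,2,0,5,2,0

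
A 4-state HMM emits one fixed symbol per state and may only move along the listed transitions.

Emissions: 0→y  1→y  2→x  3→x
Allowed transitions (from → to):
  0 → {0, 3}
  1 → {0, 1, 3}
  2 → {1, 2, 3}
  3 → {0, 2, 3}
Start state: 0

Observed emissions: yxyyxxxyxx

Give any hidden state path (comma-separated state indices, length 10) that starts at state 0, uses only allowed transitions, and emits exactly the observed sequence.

  t0 'y' -> {0,1}, take 0 (start)
  t1 'x' -> {2,3}, take 3 (0->3 ok)
  t2 'y' -> {0,1}, take 0 (3->0 ok)
  t3 'y' -> {0,1}, take 0 (0->0 ok)
  t4 'x' -> {2,3}, take 3 (0->3 ok)
  t5 'x' -> {2,3}, take 2 (3->2 ok)
  t6 'x' -> {2,3}, take 2 (2->2 ok)
  t7 'y' -> {0,1}, take 1 (2->1 ok)
  t8 'x' -> {2,3}, take 3 (1->3 ok)
  t9 'x' -> {2,3}, take 3 (3->3 ok)

0,3,0,0,3,2,2,1,3,3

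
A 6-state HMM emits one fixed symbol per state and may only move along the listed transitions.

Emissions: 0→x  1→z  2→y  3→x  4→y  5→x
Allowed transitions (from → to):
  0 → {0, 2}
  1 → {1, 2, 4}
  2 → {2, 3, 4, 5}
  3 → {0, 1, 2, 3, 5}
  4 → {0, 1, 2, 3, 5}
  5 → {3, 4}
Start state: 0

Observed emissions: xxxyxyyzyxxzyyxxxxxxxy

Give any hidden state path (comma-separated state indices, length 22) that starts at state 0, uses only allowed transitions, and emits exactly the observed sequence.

0,0,0,2,3,2,4,1,4,5,3,1,4,2,3,0,0,0,0,0,0,2

  [0] x  {0,3,5}  => 0  start
  [1] x  {0,3,5}  => 0  0->0 ok
  [2] x  {0,3,5}  => 0  0->0 ok
  [3] y  {2,4}  => 2  0->2 ok
  [4] x  {0,3,5}  => 3  2->3 ok
  [5] y  {2,4}  => 2  3->2 ok
  [6] y  {2,4}  => 4  2->4 ok
  [7] z  {1}  => 1  4->1 ok
  [8] y  {2,4}  => 4  1->4 ok
  [9] x  {0,3,5}  => 5  4->5 ok
  [10] x  {0,3,5}  => 3  5->3 ok
  [11] z  {1}  => 1  3->1 ok
  [12] y  {2,4}  => 4  1->4 ok
  [13] y  {2,4}  => 2  4->2 ok
  [14] x  {0,3,5}  => 3  2->3 ok
  [15] x  {0,3,5}  => 0  3->0 ok
  [16] x  {0,3,5}  => 0  0->0 ok
  [17] x  {0,3,5}  => 0  0->0 ok
  [18] x  {0,3,5}  => 0  0->0 ok
  [19] x  {0,3,5}  => 0  0->0 ok
  [20] x  {0,3,5}  => 0  0->0 ok
  [21] y  {2,4}  => 2  0->2 ok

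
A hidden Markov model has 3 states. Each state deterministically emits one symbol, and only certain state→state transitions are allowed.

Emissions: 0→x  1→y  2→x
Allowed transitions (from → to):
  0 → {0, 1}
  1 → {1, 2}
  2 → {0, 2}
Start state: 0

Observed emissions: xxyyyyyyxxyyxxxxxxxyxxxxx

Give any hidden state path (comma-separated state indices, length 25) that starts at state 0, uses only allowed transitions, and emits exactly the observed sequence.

0,0,1,1,1,1,1,1,2,0,1,1,2,2,2,2,2,0,0,1,2,2,2,2,2

  t0 'x' -> {0,2}, take 0 (start)
  t1 'x' -> {0,2}, take 0 (0->0 ok)
  t2 'y' -> {1}, take 1 (0->1 ok)
  t3 'y' -> {1}, take 1 (1->1 ok)
  t4 'y' -> {1}, take 1 (1->1 ok)
  t5 'y' -> {1}, take 1 (1->1 ok)
  t6 'y' -> {1}, take 1 (1->1 ok)
  t7 'y' -> {1}, take 1 (1->1 ok)
  t8 'x' -> {0,2}, take 2 (1->2 ok)
  t9 'x' -> {0,2}, take 0 (2->0 ok)
  t10 'y' -> {1}, take 1 (0->1 ok)
  t11 'y' -> {1}, take 1 (1->1 ok)
  t12 'x' -> {0,2}, take 2 (1->2 ok)
  t13 'x' -> {0,2}, take 2 (2->2 ok)
  t14 'x' -> {0,2}, take 2 (2->2 ok)
  t15 'x' -> {0,2}, take 2 (2->2 ok)
  t16 'x' -> {0,2}, take 2 (2->2 ok)
  t17 'x' -> {0,2}, take 0 (2->0 ok)
  t18 'x' -> {0,2}, take 0 (0->0 ok)
  t19 'y' -> {1}, take 1 (0->1 ok)
  t20 'x' -> {0,2}, take 2 (1->2 ok)
  t21 'x' -> {0,2}, take 2 (2->2 ok)
  t22 'x' -> {0,2}, take 2 (2->2 ok)
  t23 'x' -> {0,2}, take 2 (2->2 ok)
  t24 'x' -> {0,2}, take 2 (2->2 ok)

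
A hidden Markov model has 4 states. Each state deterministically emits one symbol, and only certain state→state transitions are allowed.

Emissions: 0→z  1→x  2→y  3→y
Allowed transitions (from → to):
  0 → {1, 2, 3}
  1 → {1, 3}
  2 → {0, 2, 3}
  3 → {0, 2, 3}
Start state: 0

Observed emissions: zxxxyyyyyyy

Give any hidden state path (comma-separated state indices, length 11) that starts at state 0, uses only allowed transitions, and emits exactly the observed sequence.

0,1,1,1,3,2,2,3,2,3,3

  pos 0: z in {0}, choose 0; start
  pos 1: x in {1}, choose 1; 0->1 ok
  pos 2: x in {1}, choose 1; 1->1 ok
  pos 3: x in {1}, choose 1; 1->1 ok
  pos 4: y in {2,3}, choose 3; 1->3 ok
  pos 5: y in {2,3}, choose 2; 3->2 ok
  pos 6: y in {2,3}, choose 2; 2->2 ok
  pos 7: y in {2,3}, choose 3; 2->3 ok
  pos 8: y in {2,3}, choose 2; 3->2 ok
  pos 9: y in {2,3}, choose 3; 2->3 ok
  pos 10: y in {2,3}, choose 3; 3->3 ok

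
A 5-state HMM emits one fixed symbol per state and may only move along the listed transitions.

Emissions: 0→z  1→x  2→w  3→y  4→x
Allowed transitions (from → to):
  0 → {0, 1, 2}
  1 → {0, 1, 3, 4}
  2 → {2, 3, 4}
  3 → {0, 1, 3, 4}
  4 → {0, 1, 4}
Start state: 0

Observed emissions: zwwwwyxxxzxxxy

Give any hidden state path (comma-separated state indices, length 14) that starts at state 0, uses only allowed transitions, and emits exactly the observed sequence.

  0: obs=z cand={0} pick 0 [start]
  1: obs=w cand={2} pick 2 [0->2 ok]
  2: obs=w cand={2} pick 2 [2->2 ok]
  3: obs=w cand={2} pick 2 [2->2 ok]
  4: obs=w cand={2} pick 2 [2->2 ok]
  5: obs=y cand={3} pick 3 [2->3 ok]
  6: obs=x cand={1,4} pick 1 [3->1 ok]
  7: obs=x cand={1,4} pick 4 [1->4 ok]
  8: obs=x cand={1,4} pick 4 [4->4 ok]
  9: obs=z cand={0} pick 0 [4->0 ok]
  10: obs=x cand={1,4} pick 1 [0->1 ok]
  11: obs=x cand={1,4} pick 4 [1->4 ok]
  12: obs=x cand={1,4} pick 1 [4->1 ok]
  13: obs=y cand={3} pick 3 [1->3 ok]

0,2,2,2,2,3,1,4,4,0,1,4,1,3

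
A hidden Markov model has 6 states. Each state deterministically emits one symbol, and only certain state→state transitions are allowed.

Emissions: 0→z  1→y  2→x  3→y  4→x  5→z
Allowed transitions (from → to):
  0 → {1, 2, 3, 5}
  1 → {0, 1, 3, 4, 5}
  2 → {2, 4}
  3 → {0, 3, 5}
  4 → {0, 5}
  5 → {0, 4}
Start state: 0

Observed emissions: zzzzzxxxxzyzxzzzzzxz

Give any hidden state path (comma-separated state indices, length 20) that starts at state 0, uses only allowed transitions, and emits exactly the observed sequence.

0,5,0,5,0,2,2,2,4,0,3,5,4,5,0,5,0,5,4,5

  t0 'z' -> {0,5}, take 0 (start)
  t1 'z' -> {0,5}, take 5 (0->5 ok)
  t2 'z' -> {0,5}, take 0 (5->0 ok)
  t3 'z' -> {0,5}, take 5 (0->5 ok)
  t4 'z' -> {0,5}, take 0 (5->0 ok)
  t5 'x' -> {2,4}, take 2 (0->2 ok)
  t6 'x' -> {2,4}, take 2 (2->2 ok)
  t7 'x' -> {2,4}, take 2 (2->2 ok)
  t8 'x' -> {2,4}, take 4 (2->4 ok)
  t9 'z' -> {0,5}, take 0 (4->0 ok)
  t10 'y' -> {1,3}, take 3 (0->3 ok)
  t11 'z' -> {0,5}, take 5 (3->5 ok)
  t12 'x' -> {2,4}, take 4 (5->4 ok)
  t13 'z' -> {0,5}, take 5 (4->5 ok)
  t14 'z' -> {0,5}, take 0 (5->0 ok)
  t15 'z' -> {0,5}, take 5 (0->5 ok)
  t16 'z' -> {0,5}, take 0 (5->0 ok)
  t17 'z' -> {0,5}, take 5 (0->5 ok)
  t18 'x' -> {2,4}, take 4 (5->4 ok)
  t19 'z' -> {0,5}, take 5 (4->5 ok)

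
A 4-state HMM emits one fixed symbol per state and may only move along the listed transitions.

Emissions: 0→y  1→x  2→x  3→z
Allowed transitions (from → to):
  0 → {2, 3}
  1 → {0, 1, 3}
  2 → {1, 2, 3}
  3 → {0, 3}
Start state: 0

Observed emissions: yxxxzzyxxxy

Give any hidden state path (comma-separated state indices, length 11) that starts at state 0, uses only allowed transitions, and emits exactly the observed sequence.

  0: obs=y cand={0} pick 0 [start]
  1: obs=x cand={1,2} pick 2 [0->2 ok]
  2: obs=x cand={1,2} pick 2 [2->2 ok]
  3: obs=x cand={1,2} pick 2 [2->2 ok]
  4: obs=z cand={3} pick 3 [2->3 ok]
  5: obs=z cand={3} pick 3 [3->3 ok]
  6: obs=y cand={0} pick 0 [3->0 ok]
  7: obs=x cand={1,2} pick 2 [0->2 ok]
  8: obs=x cand={1,2} pick 2 [2->2 ok]
  9: obs=x cand={1,2} pick 1 [2->1 ok]
  10: obs=y cand={0} pick 0 [1->0 ok]

0,2,2,2,3,3,0,2,2,1,0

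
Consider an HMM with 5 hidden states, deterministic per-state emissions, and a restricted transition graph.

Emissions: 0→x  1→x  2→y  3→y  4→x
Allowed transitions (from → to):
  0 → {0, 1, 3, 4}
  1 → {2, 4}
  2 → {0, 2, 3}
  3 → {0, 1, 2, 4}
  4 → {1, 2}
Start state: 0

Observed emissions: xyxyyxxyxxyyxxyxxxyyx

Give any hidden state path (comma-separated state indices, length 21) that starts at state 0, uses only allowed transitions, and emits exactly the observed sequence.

  t0 'x' -> {0,1,4}, take 0 (start)
  t1 'y' -> {2,3}, take 3 (0->3 ok)
  t2 'x' -> {0,1,4}, take 4 (3->4 ok)
  t3 'y' -> {2,3}, take 2 (4->2 ok)
  t4 'y' -> {2,3}, take 3 (2->3 ok)
  t5 'x' -> {0,1,4}, take 1 (3->1 ok)
  t6 'x' -> {0,1,4}, take 4 (1->4 ok)
  t7 'y' -> {2,3}, take 2 (4->2 ok)
  t8 'x' -> {0,1,4}, take 0 (2->0 ok)
  t9 'x' -> {0,1,4}, take 1 (0->1 ok)
  t10 'y' -> {2,3}, take 2 (1->2 ok)
  t11 'y' -> {2,3}, take 3 (2->3 ok)
  t12 'x' -> {0,1,4}, take 1 (3->1 ok)
  t13 'x' -> {0,1,4}, take 4 (1->4 ok)
  t14 'y' -> {2,3}, take 2 (4->2 ok)
  t15 'x' -> {0,1,4}, take 0 (2->0 ok)
  t16 'x' -> {0,1,4}, take 0 (0->0 ok)
  t17 'x' -> {0,1,4}, take 1 (0->1 ok)
  t18 'y' -> {2,3}, take 2 (1->2 ok)
  t19 'y' -> {2,3}, take 3 (2->3 ok)
  t20 'x' -> {0,1,4}, take 0 (3->0 ok)

0,3,4,2,3,1,4,2,0,1,2,3,1,4,2,0,0,1,2,3,0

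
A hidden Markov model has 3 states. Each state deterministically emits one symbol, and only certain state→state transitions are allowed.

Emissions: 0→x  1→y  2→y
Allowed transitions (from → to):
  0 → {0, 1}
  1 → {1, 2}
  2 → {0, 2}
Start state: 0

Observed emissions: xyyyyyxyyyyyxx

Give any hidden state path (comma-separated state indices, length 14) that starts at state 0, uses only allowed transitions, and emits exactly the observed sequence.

  0: obs=x cand={0} pick 0 [start]
  1: obs=y cand={1,2} pick 1 [0->1 ok]
  2: obs=y cand={1,2} pick 1 [1->1 ok]
  3: obs=y cand={1,2} pick 1 [1->1 ok]
  4: obs=y cand={1,2} pick 2 [1->2 ok]
  5: obs=y cand={1,2} pick 2 [2->2 ok]
  6: obs=x cand={0} pick 0 [2->0 ok]
  7: obs=y cand={1,2} pick 1 [0->1 ok]
  8: obs=y cand={1,2} pick 2 [1->2 ok]
  9: obs=y cand={1,2} pick 2 [2->2 ok]
  10: obs=y cand={1,2} pick 2 [2->2 ok]
  11: obs=y cand={1,2} pick 2 [2->2 ok]
  12: obs=x cand={0} pick 0 [2->0 ok]
  13: obs=x cand={0} pick 0 [0->0 ok]

0,1,1,1,2,2,0,1,2,2,2,2,0,0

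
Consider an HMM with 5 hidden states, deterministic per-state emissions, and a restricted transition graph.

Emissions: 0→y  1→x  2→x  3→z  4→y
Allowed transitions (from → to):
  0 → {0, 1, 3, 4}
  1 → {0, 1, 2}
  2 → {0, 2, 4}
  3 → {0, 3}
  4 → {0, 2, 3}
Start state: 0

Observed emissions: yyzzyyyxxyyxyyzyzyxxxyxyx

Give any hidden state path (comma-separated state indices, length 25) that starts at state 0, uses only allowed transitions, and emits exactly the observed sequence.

  pos 0: y in {0,4}, choose 0; start
  pos 1: y in {0,4}, choose 4; 0->4 ok
  pos 2: z in {3}, choose 3; 4->3 ok
  pos 3: z in {3}, choose 3; 3->3 ok
  pos 4: y in {0,4}, choose 0; 3->0 ok
  pos 5: y in {0,4}, choose 0; 0->0 ok
  pos 6: y in {0,4}, choose 4; 0->4 ok
  pos 7: x in {1,2}, choose 2; 4->2 ok
  pos 8: x in {1,2}, choose 2; 2->2 ok
  pos 9: y in {0,4}, choose 0; 2->0 ok
  pos 10: y in {0,4}, choose 4; 0->4 ok
  pos 11: x in {1,2}, choose 2; 4->2 ok
  pos 12: y in {0,4}, choose 4; 2->4 ok
  pos 13: y in {0,4}, choose 0; 4->0 ok
  pos 14: z in {3}, choose 3; 0->3 ok
  pos 15: y in {0,4}, choose 0; 3->0 ok
  pos 16: z in {3}, choose 3; 0->3 ok
  pos 17: y in {0,4}, choose 0; 3->0 ok
  pos 18: x in {1,2}, choose 1; 0->1 ok
  pos 19: x in {1,2}, choose 1; 1->1 ok
  pos 20: x in {1,2}, choose 2; 1->2 ok
  pos 21: y in {0,4}, choose 0; 2->0 ok
  pos 22: x in {1,2}, choose 1; 0->1 ok
  pos 23: y in {0,4}, choose 0; 1->0 ok
  pos 24: x in {1,2}, choose 1; 0->1 ok

0,4,3,3,0,0,4,2,2,0,4,2,4,0,3,0,3,0,1,1,2,0,1,0,1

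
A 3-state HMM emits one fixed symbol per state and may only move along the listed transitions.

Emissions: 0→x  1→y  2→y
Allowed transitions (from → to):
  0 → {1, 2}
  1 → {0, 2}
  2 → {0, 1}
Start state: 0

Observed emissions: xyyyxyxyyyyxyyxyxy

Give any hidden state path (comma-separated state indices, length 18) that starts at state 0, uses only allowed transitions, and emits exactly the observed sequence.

0,1,2,1,0,1,0,2,1,2,1,0,2,1,0,1,0,1

  0: obs=x cand={0} pick 0 [start]
  1: obs=y cand={1,2} pick 1 [0->1 ok]
  2: obs=y cand={1,2} pick 2 [1->2 ok]
  3: obs=y cand={1,2} pick 1 [2->1 ok]
  4: obs=x cand={0} pick 0 [1->0 ok]
  5: obs=y cand={1,2} pick 1 [0->1 ok]
  6: obs=x cand={0} pick 0 [1->0 ok]
  7: obs=y cand={1,2} pick 2 [0->2 ok]
  8: obs=y cand={1,2} pick 1 [2->1 ok]
  9: obs=y cand={1,2} pick 2 [1->2 ok]
  10: obs=y cand={1,2} pick 1 [2->1 ok]
  11: obs=x cand={0} pick 0 [1->0 ok]
  12: obs=y cand={1,2} pick 2 [0->2 ok]
  13: obs=y cand={1,2} pick 1 [2->1 ok]
  14: obs=x cand={0} pick 0 [1->0 ok]
  15: obs=y cand={1,2} pick 1 [0->1 ok]
  16: obs=x cand={0} pick 0 [1->0 ok]
  17: obs=y cand={1,2} pick 1 [0->1 ok]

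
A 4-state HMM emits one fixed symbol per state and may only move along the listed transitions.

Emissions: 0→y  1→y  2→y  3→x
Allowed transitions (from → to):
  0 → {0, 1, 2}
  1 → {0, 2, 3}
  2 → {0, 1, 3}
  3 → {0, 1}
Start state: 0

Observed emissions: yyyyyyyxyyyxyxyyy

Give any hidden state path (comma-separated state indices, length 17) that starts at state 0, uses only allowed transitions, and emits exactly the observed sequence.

0,2,1,2,1,2,1,3,1,0,1,3,1,3,1,0,0

  0: obs=y cand={0,1,2} pick 0 [start]
  1: obs=y cand={0,1,2} pick 2 [0->2 ok]
  2: obs=y cand={0,1,2} pick 1 [2->1 ok]
  3: obs=y cand={0,1,2} pick 2 [1->2 ok]
  4: obs=y cand={0,1,2} pick 1 [2->1 ok]
  5: obs=y cand={0,1,2} pick 2 [1->2 ok]
  6: obs=y cand={0,1,2} pick 1 [2->1 ok]
  7: obs=x cand={3} pick 3 [1->3 ok]
  8: obs=y cand={0,1,2} pick 1 [3->1 ok]
  9: obs=y cand={0,1,2} pick 0 [1->0 ok]
  10: obs=y cand={0,1,2} pick 1 [0->1 ok]
  11: obs=x cand={3} pick 3 [1->3 ok]
  12: obs=y cand={0,1,2} pick 1 [3->1 ok]
  13: obs=x cand={3} pick 3 [1->3 ok]
  14: obs=y cand={0,1,2} pick 1 [3->1 ok]
  15: obs=y cand={0,1,2} pick 0 [1->0 ok]
  16: obs=y cand={0,1,2} pick 0 [0->0 ok]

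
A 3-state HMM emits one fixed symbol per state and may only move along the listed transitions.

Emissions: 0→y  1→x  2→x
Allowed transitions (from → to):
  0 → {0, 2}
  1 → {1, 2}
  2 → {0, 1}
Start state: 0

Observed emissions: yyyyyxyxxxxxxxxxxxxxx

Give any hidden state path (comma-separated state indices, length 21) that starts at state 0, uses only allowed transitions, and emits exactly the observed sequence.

  pos 0: y in {0}, choose 0; start
  pos 1: y in {0}, choose 0; 0->0 ok
  pos 2: y in {0}, choose 0; 0->0 ok
  pos 3: y in {0}, choose 0; 0->0 ok
  pos 4: y in {0}, choose 0; 0->0 ok
  pos 5: x in {1,2}, choose 2; 0->2 ok
  pos 6: y in {0}, choose 0; 2->0 ok
  pos 7: x in {1,2}, choose 2; 0->2 ok
  pos 8: x in {1,2}, choose 1; 2->1 ok
  pos 9: x in {1,2}, choose 1; 1->1 ok
  pos 10: x in {1,2}, choose 1; 1->1 ok
  pos 11: x in {1,2}, choose 1; 1->1 ok
  pos 12: x in {1,2}, choose 1; 1->1 ok
  pos 13: x in {1,2}, choose 2; 1->2 ok
  pos 14: x in {1,2}, choose 1; 2->1 ok
  pos 15: x in {1,2}, choose 1; 1->1 ok
  pos 16: x in {1,2}, choose 2; 1->2 ok
  pos 17: x in {1,2}, choose 1; 2->1 ok
  pos 18: x in {1,2}, choose 1; 1->1 ok
  pos 19: x in {1,2}, choose 1; 1->1 ok
  pos 20: x in {1,2}, choose 2; 1->2 ok

0,0,0,0,0,2,0,2,1,1,1,1,1,2,1,1,2,1,1,1,2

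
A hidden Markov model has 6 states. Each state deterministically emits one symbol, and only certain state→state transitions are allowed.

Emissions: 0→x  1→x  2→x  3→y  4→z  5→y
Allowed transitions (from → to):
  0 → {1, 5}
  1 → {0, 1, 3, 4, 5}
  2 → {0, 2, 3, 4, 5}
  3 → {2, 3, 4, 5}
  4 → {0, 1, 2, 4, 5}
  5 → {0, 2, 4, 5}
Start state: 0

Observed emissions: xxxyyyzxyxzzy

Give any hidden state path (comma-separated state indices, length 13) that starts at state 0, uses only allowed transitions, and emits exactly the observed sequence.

0,1,1,3,5,5,4,0,5,2,4,4,5

  [0] x  {0,1,2}  => 0  start
  [1] x  {0,1,2}  => 1  0->1 ok
  [2] x  {0,1,2}  => 1  1->1 ok
  [3] y  {3,5}  => 3  1->3 ok
  [4] y  {3,5}  => 5  3->5 ok
  [5] y  {3,5}  => 5  5->5 ok
  [6] z  {4}  => 4  5->4 ok
  [7] x  {0,1,2}  => 0  4->0 ok
  [8] y  {3,5}  => 5  0->5 ok
  [9] x  {0,1,2}  => 2  5->2 ok
  [10] z  {4}  => 4  2->4 ok
  [11] z  {4}  => 4  4->4 ok
  [12] y  {3,5}  => 5  4->5 ok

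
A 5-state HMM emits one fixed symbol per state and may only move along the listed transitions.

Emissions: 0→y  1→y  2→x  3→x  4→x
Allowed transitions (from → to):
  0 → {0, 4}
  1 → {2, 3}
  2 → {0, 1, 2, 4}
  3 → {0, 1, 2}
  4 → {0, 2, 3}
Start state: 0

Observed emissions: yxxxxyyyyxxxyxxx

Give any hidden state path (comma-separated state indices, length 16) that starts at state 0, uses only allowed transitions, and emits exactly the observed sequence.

0,4,2,4,2,0,0,0,0,4,2,2,1,2,4,2

  t0 'y' -> {0,1}, take 0 (start)
  t1 'x' -> {2,3,4}, take 4 (0->4 ok)
  t2 'x' -> {2,3,4}, take 2 (4->2 ok)
  t3 'x' -> {2,3,4}, take 4 (2->4 ok)
  t4 'x' -> {2,3,4}, take 2 (4->2 ok)
  t5 'y' -> {0,1}, take 0 (2->0 ok)
  t6 'y' -> {0,1}, take 0 (0->0 ok)
  t7 'y' -> {0,1}, take 0 (0->0 ok)
  t8 'y' -> {0,1}, take 0 (0->0 ok)
  t9 'x' -> {2,3,4}, take 4 (0->4 ok)
  t10 'x' -> {2,3,4}, take 2 (4->2 ok)
  t11 'x' -> {2,3,4}, take 2 (2->2 ok)
  t12 'y' -> {0,1}, take 1 (2->1 ok)
  t13 'x' -> {2,3,4}, take 2 (1->2 ok)
  t14 'x' -> {2,3,4}, take 4 (2->4 ok)
  t15 'x' -> {2,3,4}, take 2 (4->2 ok)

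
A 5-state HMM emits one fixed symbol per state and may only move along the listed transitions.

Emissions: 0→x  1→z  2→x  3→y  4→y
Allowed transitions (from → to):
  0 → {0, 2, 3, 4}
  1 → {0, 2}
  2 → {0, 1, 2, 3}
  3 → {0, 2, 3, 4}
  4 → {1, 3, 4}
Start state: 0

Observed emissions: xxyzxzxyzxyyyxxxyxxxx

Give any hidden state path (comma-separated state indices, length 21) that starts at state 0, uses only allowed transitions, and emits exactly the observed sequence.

  pos 0: x in {0,2}, choose 0; start
  pos 1: x in {0,2}, choose 0; 0->0 ok
  pos 2: y in {3,4}, choose 4; 0->4 ok
  pos 3: z in {1}, choose 1; 4->1 ok
  pos 4: x in {0,2}, choose 2; 1->2 ok
  pos 5: z in {1}, choose 1; 2->1 ok
  pos 6: x in {0,2}, choose 0; 1->0 ok
  pos 7: y in {3,4}, choose 4; 0->4 ok
  pos 8: z in {1}, choose 1; 4->1 ok
  pos 9: x in {0,2}, choose 2; 1->2 ok
  pos 10: y in {3,4}, choose 3; 2->3 ok
  pos 11: y in {3,4}, choose 3; 3->3 ok
  pos 12: y in {3,4}, choose 3; 3->3 ok
  pos 13: x in {0,2}, choose 0; 3->0 ok
  pos 14: x in {0,2}, choose 0; 0->0 ok
  pos 15: x in {0,2}, choose 0; 0->0 ok
  pos 16: y in {3,4}, choose 3; 0->3 ok
  pos 17: x in {0,2}, choose 2; 3->2 ok
  pos 18: x in {0,2}, choose 0; 2->0 ok
  pos 19: x in {0,2}, choose 2; 0->2 ok
  pos 20: x in {0,2}, choose 2; 2->2 ok

0,0,4,1,2,1,0,4,1,2,3,3,3,0,0,0,3,2,0,2,2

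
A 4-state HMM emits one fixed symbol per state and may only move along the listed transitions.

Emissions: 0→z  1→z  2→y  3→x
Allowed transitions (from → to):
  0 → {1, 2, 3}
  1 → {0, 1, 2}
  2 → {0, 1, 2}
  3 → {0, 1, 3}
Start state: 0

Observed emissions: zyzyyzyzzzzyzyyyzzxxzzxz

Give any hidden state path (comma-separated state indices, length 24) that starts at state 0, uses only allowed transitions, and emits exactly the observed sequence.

0,2,1,2,2,1,2,1,1,1,0,2,0,2,2,2,1,0,3,3,1,0,3,1

  [0] z  {0,1}  => 0  start
  [1] y  {2}  => 2  0->2 ok
  [2] z  {0,1}  => 1  2->1 ok
  [3] y  {2}  => 2  1->2 ok
  [4] y  {2}  => 2  2->2 ok
  [5] z  {0,1}  => 1  2->1 ok
  [6] y  {2}  => 2  1->2 ok
  [7] z  {0,1}  => 1  2->1 ok
  [8] z  {0,1}  => 1  1->1 ok
  [9] z  {0,1}  => 1  1->1 ok
  [10] z  {0,1}  => 0  1->0 ok
  [11] y  {2}  => 2  0->2 ok
  [12] z  {0,1}  => 0  2->0 ok
  [13] y  {2}  => 2  0->2 ok
  [14] y  {2}  => 2  2->2 ok
  [15] y  {2}  => 2  2->2 ok
  [16] z  {0,1}  => 1  2->1 ok
  [17] z  {0,1}  => 0  1->0 ok
  [18] x  {3}  => 3  0->3 ok
  [19] x  {3}  => 3  3->3 ok
  [20] z  {0,1}  => 1  3->1 ok
  [21] z  {0,1}  => 0  1->0 ok
  [22] x  {3}  => 3  0->3 ok
  [23] z  {0,1}  => 1  3->1 ok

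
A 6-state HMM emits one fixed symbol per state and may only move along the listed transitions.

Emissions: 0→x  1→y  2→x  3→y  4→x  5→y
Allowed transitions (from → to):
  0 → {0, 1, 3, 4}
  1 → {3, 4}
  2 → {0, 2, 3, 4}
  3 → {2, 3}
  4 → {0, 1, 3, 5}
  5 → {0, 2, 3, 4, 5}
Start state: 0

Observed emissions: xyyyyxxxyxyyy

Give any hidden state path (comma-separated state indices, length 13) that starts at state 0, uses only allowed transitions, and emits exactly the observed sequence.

0,1,3,3,3,2,4,0,1,4,1,3,3

  pos 0: x in {0,2,4}, choose 0; start
  pos 1: y in {1,3,5}, choose 1; 0->1 ok
  pos 2: y in {1,3,5}, choose 3; 1->3 ok
  pos 3: y in {1,3,5}, choose 3; 3->3 ok
  pos 4: y in {1,3,5}, choose 3; 3->3 ok
  pos 5: x in {0,2,4}, choose 2; 3->2 ok
  pos 6: x in {0,2,4}, choose 4; 2->4 ok
  pos 7: x in {0,2,4}, choose 0; 4->0 ok
  pos 8: y in {1,3,5}, choose 1; 0->1 ok
  pos 9: x in {0,2,4}, choose 4; 1->4 ok
  pos 10: y in {1,3,5}, choose 1; 4->1 ok
  pos 11: y in {1,3,5}, choose 3; 1->3 ok
  pos 12: y in {1,3,5}, choose 3; 3->3 ok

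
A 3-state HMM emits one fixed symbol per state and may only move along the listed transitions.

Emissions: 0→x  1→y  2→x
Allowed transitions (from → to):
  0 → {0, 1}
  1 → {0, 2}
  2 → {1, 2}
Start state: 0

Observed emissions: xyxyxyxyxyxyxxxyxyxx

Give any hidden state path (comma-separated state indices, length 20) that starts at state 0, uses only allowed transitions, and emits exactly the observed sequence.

  pos 0: x in {0,2}, choose 0; start
  pos 1: y in {1}, choose 1; 0->1 ok
  pos 2: x in {0,2}, choose 2; 1->2 ok
  pos 3: y in {1}, choose 1; 2->1 ok
  pos 4: x in {0,2}, choose 2; 1->2 ok
  pos 5: y in {1}, choose 1; 2->1 ok
  pos 6: x in {0,2}, choose 0; 1->0 ok
  pos 7: y in {1}, choose 1; 0->1 ok
  pos 8: x in {0,2}, choose 2; 1->2 ok
  pos 9: y in {1}, choose 1; 2->1 ok
  pos 10: x in {0,2}, choose 0; 1->0 ok
  pos 11: y in {1}, choose 1; 0->1 ok
  pos 12: x in {0,2}, choose 0; 1->0 ok
  pos 13: x in {0,2}, choose 0; 0->0 ok
  pos 14: x in {0,2}, choose 0; 0->0 ok
  pos 15: y in {1}, choose 1; 0->1 ok
  pos 16: x in {0,2}, choose 2; 1->2 ok
  pos 17: y in {1}, choose 1; 2->1 ok
  pos 18: x in {0,2}, choose 2; 1->2 ok
  pos 19: x in {0,2}, choose 2; 2->2 ok

0,1,2,1,2,1,0,1,2,1,0,1,0,0,0,1,2,1,2,2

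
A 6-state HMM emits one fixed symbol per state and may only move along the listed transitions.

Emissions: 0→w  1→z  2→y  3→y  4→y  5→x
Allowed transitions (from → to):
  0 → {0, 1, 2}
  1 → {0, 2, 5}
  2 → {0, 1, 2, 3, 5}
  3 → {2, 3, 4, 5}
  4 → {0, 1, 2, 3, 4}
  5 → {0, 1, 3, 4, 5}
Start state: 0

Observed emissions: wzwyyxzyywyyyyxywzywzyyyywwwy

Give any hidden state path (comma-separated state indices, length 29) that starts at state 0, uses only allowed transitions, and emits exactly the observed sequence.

0,1,0,2,2,5,1,2,2,0,2,3,3,3,5,4,0,1,2,0,1,2,2,3,4,0,0,0,2

  [0] w  {0}  => 0  start
  [1] z  {1}  => 1  0->1 ok
  [2] w  {0}  => 0  1->0 ok
  [3] y  {2,3,4}  => 2  0->2 ok
  [4] y  {2,3,4}  => 2  2->2 ok
  [5] x  {5}  => 5  2->5 ok
  [6] z  {1}  => 1  5->1 ok
  [7] y  {2,3,4}  => 2  1->2 ok
  [8] y  {2,3,4}  => 2  2->2 ok
  [9] w  {0}  => 0  2->0 ok
  [10] y  {2,3,4}  => 2  0->2 ok
  [11] y  {2,3,4}  => 3  2->3 ok
  [12] y  {2,3,4}  => 3  3->3 ok
  [13] y  {2,3,4}  => 3  3->3 ok
  [14] x  {5}  => 5  3->5 ok
  [15] y  {2,3,4}  => 4  5->4 ok
  [16] w  {0}  => 0  4->0 ok
  [17] z  {1}  => 1  0->1 ok
  [18] y  {2,3,4}  => 2  1->2 ok
  [19] w  {0}  => 0  2->0 ok
  [20] z  {1}  => 1  0->1 ok
  [21] y  {2,3,4}  => 2  1->2 ok
  [22] y  {2,3,4}  => 2  2->2 ok
  [23] y  {2,3,4}  => 3  2->3 ok
  [24] y  {2,3,4}  => 4  3->4 ok
  [25] w  {0}  => 0  4->0 ok
  [26] w  {0}  => 0  0->0 ok
  [27] w  {0}  => 0  0->0 ok
  [28] y  {2,3,4}  => 2  0->2 ok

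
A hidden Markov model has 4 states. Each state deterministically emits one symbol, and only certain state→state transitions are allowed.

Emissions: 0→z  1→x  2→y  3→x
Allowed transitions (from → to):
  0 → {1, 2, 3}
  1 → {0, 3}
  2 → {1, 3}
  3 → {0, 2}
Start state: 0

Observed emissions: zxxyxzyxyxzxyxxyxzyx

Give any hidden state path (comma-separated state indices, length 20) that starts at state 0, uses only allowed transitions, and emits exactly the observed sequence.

0,1,3,2,1,0,2,3,2,1,0,3,2,1,3,2,1,0,2,1

  pos 0: z in {0}, choose 0; start
  pos 1: x in {1,3}, choose 1; 0->1 ok
  pos 2: x in {1,3}, choose 3; 1->3 ok
  pos 3: y in {2}, choose 2; 3->2 ok
  pos 4: x in {1,3}, choose 1; 2->1 ok
  pos 5: z in {0}, choose 0; 1->0 ok
  pos 6: y in {2}, choose 2; 0->2 ok
  pos 7: x in {1,3}, choose 3; 2->3 ok
  pos 8: y in {2}, choose 2; 3->2 ok
  pos 9: x in {1,3}, choose 1; 2->1 ok
  pos 10: z in {0}, choose 0; 1->0 ok
  pos 11: x in {1,3}, choose 3; 0->3 ok
  pos 12: y in {2}, choose 2; 3->2 ok
  pos 13: x in {1,3}, choose 1; 2->1 ok
  pos 14: x in {1,3}, choose 3; 1->3 ok
  pos 15: y in {2}, choose 2; 3->2 ok
  pos 16: x in {1,3}, choose 1; 2->1 ok
  pos 17: z in {0}, choose 0; 1->0 ok
  pos 18: y in {2}, choose 2; 0->2 ok
  pos 19: x in {1,3}, choose 1; 2->1 ok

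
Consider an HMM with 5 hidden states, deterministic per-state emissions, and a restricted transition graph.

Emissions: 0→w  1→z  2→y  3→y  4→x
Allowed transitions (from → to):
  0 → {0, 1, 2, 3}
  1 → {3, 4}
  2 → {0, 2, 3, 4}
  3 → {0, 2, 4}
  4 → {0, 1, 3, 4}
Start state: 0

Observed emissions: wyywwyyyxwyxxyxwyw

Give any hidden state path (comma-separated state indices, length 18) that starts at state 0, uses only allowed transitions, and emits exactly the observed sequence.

0,2,3,0,0,3,2,3,4,0,2,4,4,3,4,0,3,0

  pos 0: w in {0}, choose 0; start
  pos 1: y in {2,3}, choose 2; 0->2 ok
  pos 2: y in {2,3}, choose 3; 2->3 ok
  pos 3: w in {0}, choose 0; 3->0 ok
  pos 4: w in {0}, choose 0; 0->0 ok
  pos 5: y in {2,3}, choose 3; 0->3 ok
  pos 6: y in {2,3}, choose 2; 3->2 ok
  pos 7: y in {2,3}, choose 3; 2->3 ok
  pos 8: x in {4}, choose 4; 3->4 ok
  pos 9: w in {0}, choose 0; 4->0 ok
  pos 10: y in {2,3}, choose 2; 0->2 ok
  pos 11: x in {4}, choose 4; 2->4 ok
  pos 12: x in {4}, choose 4; 4->4 ok
  pos 13: y in {2,3}, choose 3; 4->3 ok
  pos 14: x in {4}, choose 4; 3->4 ok
  pos 15: w in {0}, choose 0; 4->0 ok
  pos 16: y in {2,3}, choose 3; 0->3 ok
  pos 17: w in {0}, choose 0; 3->0 ok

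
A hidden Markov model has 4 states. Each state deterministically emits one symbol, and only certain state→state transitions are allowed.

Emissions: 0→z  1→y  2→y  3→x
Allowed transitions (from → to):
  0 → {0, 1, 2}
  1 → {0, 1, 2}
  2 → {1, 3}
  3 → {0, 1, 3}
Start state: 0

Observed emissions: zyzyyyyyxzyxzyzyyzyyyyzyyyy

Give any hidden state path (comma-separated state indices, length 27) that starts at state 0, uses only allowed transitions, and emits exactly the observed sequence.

0,1,0,1,1,2,1,2,3,0,2,3,0,1,0,1,1,0,2,1,2,1,0,1,1,2,1

  0: obs=z cand={0} pick 0 [start]
  1: obs=y cand={1,2} pick 1 [0->1 ok]
  2: obs=z cand={0} pick 0 [1->0 ok]
  3: obs=y cand={1,2} pick 1 [0->1 ok]
  4: obs=y cand={1,2} pick 1 [1->1 ok]
  5: obs=y cand={1,2} pick 2 [1->2 ok]
  6: obs=y cand={1,2} pick 1 [2->1 ok]
  7: obs=y cand={1,2} pick 2 [1->2 ok]
  8: obs=x cand={3} pick 3 [2->3 ok]
  9: obs=z cand={0} pick 0 [3->0 ok]
  10: obs=y cand={1,2} pick 2 [0->2 ok]
  11: obs=x cand={3} pick 3 [2->3 ok]
  12: obs=z cand={0} pick 0 [3->0 ok]
  13: obs=y cand={1,2} pick 1 [0->1 ok]
  14: obs=z cand={0} pick 0 [1->0 ok]
  15: obs=y cand={1,2} pick 1 [0->1 ok]
  16: obs=y cand={1,2} pick 1 [1->1 ok]
  17: obs=z cand={0} pick 0 [1->0 ok]
  18: obs=y cand={1,2} pick 2 [0->2 ok]
  19: obs=y cand={1,2} pick 1 [2->1 ok]
  20: obs=y cand={1,2} pick 2 [1->2 ok]
  21: obs=y cand={1,2} pick 1 [2->1 ok]
  22: obs=z cand={0} pick 0 [1->0 ok]
  23: obs=y cand={1,2} pick 1 [0->1 ok]
  24: obs=y cand={1,2} pick 1 [1->1 ok]
  25: obs=y cand={1,2} pick 2 [1->2 ok]
  26: obs=y cand={1,2} pick 1 [2->1 ok]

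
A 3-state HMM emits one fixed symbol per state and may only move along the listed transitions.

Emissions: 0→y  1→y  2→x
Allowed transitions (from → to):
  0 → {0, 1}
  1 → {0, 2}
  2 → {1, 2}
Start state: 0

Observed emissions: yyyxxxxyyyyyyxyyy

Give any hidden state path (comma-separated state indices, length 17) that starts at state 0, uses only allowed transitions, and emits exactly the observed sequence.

0,0,1,2,2,2,2,1,0,1,0,0,1,2,1,0,1

  pos 0: y in {0,1}, choose 0; start
  pos 1: y in {0,1}, choose 0; 0->0 ok
  pos 2: y in {0,1}, choose 1; 0->1 ok
  pos 3: x in {2}, choose 2; 1->2 ok
  pos 4: x in {2}, choose 2; 2->2 ok
  pos 5: x in {2}, choose 2; 2->2 ok
  pos 6: x in {2}, choose 2; 2->2 ok
  pos 7: y in {0,1}, choose 1; 2->1 ok
  pos 8: y in {0,1}, choose 0; 1->0 ok
  pos 9: y in {0,1}, choose 1; 0->1 ok
  pos 10: y in {0,1}, choose 0; 1->0 ok
  pos 11: y in {0,1}, choose 0; 0->0 ok
  pos 12: y in {0,1}, choose 1; 0->1 ok
  pos 13: x in {2}, choose 2; 1->2 ok
  pos 14: y in {0,1}, choose 1; 2->1 ok
  pos 15: y in {0,1}, choose 0; 1->0 ok
  pos 16: y in {0,1}, choose 1; 0->1 ok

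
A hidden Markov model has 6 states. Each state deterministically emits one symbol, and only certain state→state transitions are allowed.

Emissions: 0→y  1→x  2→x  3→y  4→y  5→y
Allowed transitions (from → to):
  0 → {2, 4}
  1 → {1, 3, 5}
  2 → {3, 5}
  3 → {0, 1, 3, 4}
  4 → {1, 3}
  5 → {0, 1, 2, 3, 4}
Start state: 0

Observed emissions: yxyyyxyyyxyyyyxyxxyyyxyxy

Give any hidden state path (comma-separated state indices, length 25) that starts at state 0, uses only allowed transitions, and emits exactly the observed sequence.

0,2,3,0,4,1,3,0,4,1,3,3,3,0,2,5,1,1,3,3,0,2,3,1,5

  pos 0: y in {0,3,4,5}, choose 0; start
  pos 1: x in {1,2}, choose 2; 0->2 ok
  pos 2: y in {0,3,4,5}, choose 3; 2->3 ok
  pos 3: y in {0,3,4,5}, choose 0; 3->0 ok
  pos 4: y in {0,3,4,5}, choose 4; 0->4 ok
  pos 5: x in {1,2}, choose 1; 4->1 ok
  pos 6: y in {0,3,4,5}, choose 3; 1->3 ok
  pos 7: y in {0,3,4,5}, choose 0; 3->0 ok
  pos 8: y in {0,3,4,5}, choose 4; 0->4 ok
  pos 9: x in {1,2}, choose 1; 4->1 ok
  pos 10: y in {0,3,4,5}, choose 3; 1->3 ok
  pos 11: y in {0,3,4,5}, choose 3; 3->3 ok
  pos 12: y in {0,3,4,5}, choose 3; 3->3 ok
  pos 13: y in {0,3,4,5}, choose 0; 3->0 ok
  pos 14: x in {1,2}, choose 2; 0->2 ok
  pos 15: y in {0,3,4,5}, choose 5; 2->5 ok
  pos 16: x in {1,2}, choose 1; 5->1 ok
  pos 17: x in {1,2}, choose 1; 1->1 ok
  pos 18: y in {0,3,4,5}, choose 3; 1->3 ok
  pos 19: y in {0,3,4,5}, choose 3; 3->3 ok
  pos 20: y in {0,3,4,5}, choose 0; 3->0 ok
  pos 21: x in {1,2}, choose 2; 0->2 ok
  pos 22: y in {0,3,4,5}, choose 3; 2->3 ok
  pos 23: x in {1,2}, choose 1; 3->1 ok
  pos 24: y in {0,3,4,5}, choose 5; 1->5 ok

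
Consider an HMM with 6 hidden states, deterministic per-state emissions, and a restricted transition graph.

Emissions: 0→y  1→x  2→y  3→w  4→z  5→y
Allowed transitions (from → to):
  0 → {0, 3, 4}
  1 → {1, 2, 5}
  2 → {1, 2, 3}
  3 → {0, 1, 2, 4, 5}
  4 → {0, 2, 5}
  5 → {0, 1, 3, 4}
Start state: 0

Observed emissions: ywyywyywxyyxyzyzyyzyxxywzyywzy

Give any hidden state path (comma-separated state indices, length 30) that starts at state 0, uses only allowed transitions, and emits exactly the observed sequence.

0,3,0,0,3,0,0,3,1,2,2,1,5,4,5,4,5,0,4,2,1,1,5,3,4,2,2,3,4,0

  [0] y  {0,2,5}  => 0  start
  [1] w  {3}  => 3  0->3 ok
  [2] y  {0,2,5}  => 0  3->0 ok
  [3] y  {0,2,5}  => 0  0->0 ok
  [4] w  {3}  => 3  0->3 ok
  [5] y  {0,2,5}  => 0  3->0 ok
  [6] y  {0,2,5}  => 0  0->0 ok
  [7] w  {3}  => 3  0->3 ok
  [8] x  {1}  => 1  3->1 ok
  [9] y  {0,2,5}  => 2  1->2 ok
  [10] y  {0,2,5}  => 2  2->2 ok
  [11] x  {1}  => 1  2->1 ok
  [12] y  {0,2,5}  => 5  1->5 ok
  [13] z  {4}  => 4  5->4 ok
  [14] y  {0,2,5}  => 5  4->5 ok
  [15] z  {4}  => 4  5->4 ok
  [16] y  {0,2,5}  => 5  4->5 ok
  [17] y  {0,2,5}  => 0  5->0 ok
  [18] z  {4}  => 4  0->4 ok
  [19] y  {0,2,5}  => 2  4->2 ok
  [20] x  {1}  => 1  2->1 ok
  [21] x  {1}  => 1  1->1 ok
  [22] y  {0,2,5}  => 5  1->5 ok
  [23] w  {3}  => 3  5->3 ok
  [24] z  {4}  => 4  3->4 ok
  [25] y  {0,2,5}  => 2  4->2 ok
  [26] y  {0,2,5}  => 2  2->2 ok
  [27] w  {3}  => 3  2->3 ok
  [28] z  {4}  => 4  3->4 ok
  [29] y  {0,2,5}  => 0  4->0 ok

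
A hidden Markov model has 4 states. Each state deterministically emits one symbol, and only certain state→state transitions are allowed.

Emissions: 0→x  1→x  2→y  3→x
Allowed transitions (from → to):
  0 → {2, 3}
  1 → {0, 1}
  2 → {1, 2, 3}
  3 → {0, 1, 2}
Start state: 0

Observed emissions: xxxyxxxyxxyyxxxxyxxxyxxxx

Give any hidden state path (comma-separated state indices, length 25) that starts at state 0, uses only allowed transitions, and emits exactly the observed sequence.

0,3,0,2,3,0,3,2,1,0,2,2,3,1,1,0,2,3,1,0,2,1,1,1,1

  t0 'x' -> {0,1,3}, take 0 (start)
  t1 'x' -> {0,1,3}, take 3 (0->3 ok)
  t2 'x' -> {0,1,3}, take 0 (3->0 ok)
  t3 'y' -> {2}, take 2 (0->2 ok)
  t4 'x' -> {0,1,3}, take 3 (2->3 ok)
  t5 'x' -> {0,1,3}, take 0 (3->0 ok)
  t6 'x' -> {0,1,3}, take 3 (0->3 ok)
  t7 'y' -> {2}, take 2 (3->2 ok)
  t8 'x' -> {0,1,3}, take 1 (2->1 ok)
  t9 'x' -> {0,1,3}, take 0 (1->0 ok)
  t10 'y' -> {2}, take 2 (0->2 ok)
  t11 'y' -> {2}, take 2 (2->2 ok)
  t12 'x' -> {0,1,3}, take 3 (2->3 ok)
  t13 'x' -> {0,1,3}, take 1 (3->1 ok)
  t14 'x' -> {0,1,3}, take 1 (1->1 ok)
  t15 'x' -> {0,1,3}, take 0 (1->0 ok)
  t16 'y' -> {2}, take 2 (0->2 ok)
  t17 'x' -> {0,1,3}, take 3 (2->3 ok)
  t18 'x' -> {0,1,3}, take 1 (3->1 ok)
  t19 'x' -> {0,1,3}, take 0 (1->0 ok)
  t20 'y' -> {2}, take 2 (0->2 ok)
  t21 'x' -> {0,1,3}, take 1 (2->1 ok)
  t22 'x' -> {0,1,3}, take 1 (1->1 ok)
  t23 'x' -> {0,1,3}, take 1 (1->1 ok)
  t24 'x' -> {0,1,3}, take 1 (1->1 ok)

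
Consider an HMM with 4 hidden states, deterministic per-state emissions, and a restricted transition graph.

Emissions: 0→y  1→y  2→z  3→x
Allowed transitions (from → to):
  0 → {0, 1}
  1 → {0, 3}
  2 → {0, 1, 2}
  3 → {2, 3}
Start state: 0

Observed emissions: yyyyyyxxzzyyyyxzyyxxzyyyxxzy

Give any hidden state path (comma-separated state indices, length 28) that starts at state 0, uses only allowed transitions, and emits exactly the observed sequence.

  0: obs=y cand={0,1} pick 0 [start]
  1: obs=y cand={0,1} pick 1 [0->1 ok]
  2: obs=y cand={0,1} pick 0 [1->0 ok]
  3: obs=y cand={0,1} pick 1 [0->1 ok]
  4: obs=y cand={0,1} pick 0 [1->0 ok]
  5: obs=y cand={0,1} pick 1 [0->1 ok]
  6: obs=x cand={3} pick 3 [1->3 ok]
  7: obs=x cand={3} pick 3 [3->3 ok]
  8: obs=z cand={2} pick 2 [3->2 ok]
  9: obs=z cand={2} pick 2 [2->2 ok]
  10: obs=y cand={0,1} pick 0 [2->0 ok]
  11: obs=y cand={0,1} pick 0 [0->0 ok]
  12: obs=y cand={0,1} pick 0 [0->0 ok]
  13: obs=y cand={0,1} pick 1 [0->1 ok]
  14: obs=x cand={3} pick 3 [1->3 ok]
  15: obs=z cand={2} pick 2 [3->2 ok]
  16: obs=y cand={0,1} pick 0 [2->0 ok]
  17: obs=y cand={0,1} pick 1 [0->1 ok]
  18: obs=x cand={3} pick 3 [1->3 ok]
  19: obs=x cand={3} pick 3 [3->3 ok]
  20: obs=z cand={2} pick 2 [3->2 ok]
  21: obs=y cand={0,1} pick 1 [2->1 ok]
  22: obs=y cand={0,1} pick 0 [1->0 ok]
  23: obs=y cand={0,1} pick 1 [0->1 ok]
  24: obs=x cand={3} pick 3 [1->3 ok]
  25: obs=x cand={3} pick 3 [3->3 ok]
  26: obs=z cand={2} pick 2 [3->2 ok]
  27: obs=y cand={0,1} pick 1 [2->1 ok]

0,1,0,1,0,1,3,3,2,2,0,0,0,1,3,2,0,1,3,3,2,1,0,1,3,3,2,1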